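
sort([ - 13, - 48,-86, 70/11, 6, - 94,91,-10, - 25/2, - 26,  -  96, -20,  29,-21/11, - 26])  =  [  -  96,  -  94,-86, - 48, - 26 ,-26, - 20, - 13, - 25/2,- 10, - 21/11, 6,  70/11,29,91] 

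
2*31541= 63082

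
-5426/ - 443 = 5426/443 = 12.25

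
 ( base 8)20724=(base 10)8660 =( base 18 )18d2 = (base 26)cl2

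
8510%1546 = 780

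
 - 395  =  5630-6025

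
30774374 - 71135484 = -40361110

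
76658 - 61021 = 15637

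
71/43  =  71/43 = 1.65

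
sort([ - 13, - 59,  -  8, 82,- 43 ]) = [ - 59 , - 43,  -  13, - 8, 82 ] 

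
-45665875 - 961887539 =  - 1007553414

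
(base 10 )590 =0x24E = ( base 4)21032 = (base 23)12F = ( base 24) 10e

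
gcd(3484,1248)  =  52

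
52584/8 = 6573 = 6573.00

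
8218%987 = 322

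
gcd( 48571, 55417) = 1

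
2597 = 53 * 49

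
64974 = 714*91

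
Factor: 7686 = 2^1*3^2*7^1*61^1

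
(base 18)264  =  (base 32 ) no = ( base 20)1I0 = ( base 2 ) 1011111000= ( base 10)760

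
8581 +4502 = 13083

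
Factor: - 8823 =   -  3^1*17^1*173^1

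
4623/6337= 4623/6337 = 0.73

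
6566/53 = 6566/53 = 123.89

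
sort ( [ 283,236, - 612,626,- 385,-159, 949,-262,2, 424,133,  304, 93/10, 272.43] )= [-612, - 385, - 262, - 159,2, 93/10, 133,236, 272.43, 283, 304, 424, 626,949 ]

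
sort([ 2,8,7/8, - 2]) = [ - 2,7/8,2,8]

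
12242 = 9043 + 3199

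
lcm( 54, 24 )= 216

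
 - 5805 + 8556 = 2751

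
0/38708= 0= 0.00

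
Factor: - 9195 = - 3^1*5^1*613^1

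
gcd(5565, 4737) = 3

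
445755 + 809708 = 1255463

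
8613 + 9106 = 17719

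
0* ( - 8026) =0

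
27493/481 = 27493/481= 57.16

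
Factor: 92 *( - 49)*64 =  -  2^8*7^2*23^1  =  - 288512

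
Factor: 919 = 919^1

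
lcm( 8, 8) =8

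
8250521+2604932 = 10855453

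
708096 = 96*7376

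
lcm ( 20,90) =180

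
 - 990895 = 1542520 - 2533415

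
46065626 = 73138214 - 27072588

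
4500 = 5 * 900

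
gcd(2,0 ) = 2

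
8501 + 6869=15370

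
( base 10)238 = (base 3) 22211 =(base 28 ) 8E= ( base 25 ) 9d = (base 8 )356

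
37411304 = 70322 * 532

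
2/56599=2/56599 = 0.00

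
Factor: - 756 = - 2^2*3^3*7^1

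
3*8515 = 25545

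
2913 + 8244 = 11157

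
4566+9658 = 14224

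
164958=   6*27493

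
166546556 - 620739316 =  - 454192760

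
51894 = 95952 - 44058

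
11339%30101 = 11339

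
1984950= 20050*99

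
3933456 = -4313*(-912)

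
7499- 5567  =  1932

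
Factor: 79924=2^2 *13^1*29^1*53^1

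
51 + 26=77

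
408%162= 84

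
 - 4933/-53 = 4933/53  =  93.08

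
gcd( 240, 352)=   16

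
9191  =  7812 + 1379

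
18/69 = 6/23 = 0.26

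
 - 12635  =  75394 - 88029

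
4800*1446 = 6940800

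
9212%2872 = 596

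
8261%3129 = 2003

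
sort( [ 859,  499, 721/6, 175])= [ 721/6, 175 , 499, 859]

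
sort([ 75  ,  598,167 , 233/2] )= [ 75 , 233/2, 167, 598]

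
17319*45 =779355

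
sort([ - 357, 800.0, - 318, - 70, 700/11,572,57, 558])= [- 357, - 318,  -  70, 57,  700/11, 558 , 572,800.0 ] 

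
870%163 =55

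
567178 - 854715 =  - 287537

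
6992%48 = 32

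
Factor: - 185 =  - 5^1*37^1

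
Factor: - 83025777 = -3^1*27675259^1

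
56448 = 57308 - 860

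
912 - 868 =44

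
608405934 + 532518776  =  1140924710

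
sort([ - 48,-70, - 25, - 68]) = [- 70, - 68,- 48, - 25] 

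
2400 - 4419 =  - 2019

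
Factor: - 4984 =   -  2^3*7^1*89^1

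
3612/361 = 3612/361 = 10.01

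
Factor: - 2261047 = -31^1*72937^1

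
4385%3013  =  1372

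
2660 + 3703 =6363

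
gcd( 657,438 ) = 219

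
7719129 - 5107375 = 2611754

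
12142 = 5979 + 6163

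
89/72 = 89/72 = 1.24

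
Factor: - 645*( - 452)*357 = 2^2*3^2*5^1*7^1*17^1*43^1*113^1= 104079780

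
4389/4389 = 1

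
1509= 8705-7196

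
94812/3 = 31604 = 31604.00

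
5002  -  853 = 4149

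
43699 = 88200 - 44501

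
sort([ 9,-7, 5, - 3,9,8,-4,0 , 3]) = [ - 7,-4, - 3,0, 3, 5 , 8, 9, 9]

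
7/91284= 7/91284 = 0.00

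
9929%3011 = 896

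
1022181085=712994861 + 309186224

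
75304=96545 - 21241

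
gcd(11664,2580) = 12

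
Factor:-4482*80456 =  - 360603792 = - 2^4 * 3^3*83^1 *89^1*113^1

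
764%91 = 36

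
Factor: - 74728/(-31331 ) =2^3*17^ ( - 1)*19^(-1 )*97^( - 1) * 9341^1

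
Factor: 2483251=59^1* 42089^1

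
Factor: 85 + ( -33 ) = 2^2* 13^1 = 52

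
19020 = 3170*6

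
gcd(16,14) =2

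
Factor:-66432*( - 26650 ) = 1770412800 = 2^8 *3^1 * 5^2*13^1*41^1*173^1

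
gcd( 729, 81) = 81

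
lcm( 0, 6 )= 0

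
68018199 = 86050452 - 18032253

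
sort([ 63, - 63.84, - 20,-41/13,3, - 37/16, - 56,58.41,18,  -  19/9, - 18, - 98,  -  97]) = [ - 98, - 97, - 63.84, - 56, - 20, - 18,  -  41/13, - 37/16,-19/9, 3,18,58.41,63]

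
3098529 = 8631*359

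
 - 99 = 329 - 428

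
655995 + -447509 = 208486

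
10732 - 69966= - 59234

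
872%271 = 59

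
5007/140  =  35 + 107/140= 35.76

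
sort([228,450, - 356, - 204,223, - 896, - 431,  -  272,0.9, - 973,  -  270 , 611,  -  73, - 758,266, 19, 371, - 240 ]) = [ - 973 , - 896, - 758, - 431, - 356,  -  272, - 270, - 240, - 204,-73,  0.9, 19, 223 , 228, 266, 371, 450, 611]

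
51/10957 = 51/10957=   0.00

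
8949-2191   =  6758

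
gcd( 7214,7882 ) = 2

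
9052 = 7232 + 1820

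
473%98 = 81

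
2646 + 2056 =4702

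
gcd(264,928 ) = 8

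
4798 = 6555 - 1757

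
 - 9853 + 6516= - 3337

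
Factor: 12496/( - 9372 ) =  - 4/3= - 2^2*3^ ( - 1)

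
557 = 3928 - 3371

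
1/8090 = 1/8090 =0.00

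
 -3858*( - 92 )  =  354936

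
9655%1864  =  335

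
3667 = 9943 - 6276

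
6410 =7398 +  - 988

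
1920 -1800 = 120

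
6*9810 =58860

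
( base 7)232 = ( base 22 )5b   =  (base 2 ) 1111001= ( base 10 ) 121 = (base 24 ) 51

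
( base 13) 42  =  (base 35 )1j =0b110110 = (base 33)1L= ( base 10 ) 54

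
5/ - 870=-1 + 173/174 = - 0.01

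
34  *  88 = 2992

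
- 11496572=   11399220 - 22895792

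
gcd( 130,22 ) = 2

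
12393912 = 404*30678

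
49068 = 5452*9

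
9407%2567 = 1706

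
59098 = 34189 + 24909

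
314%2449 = 314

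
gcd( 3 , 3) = 3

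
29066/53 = 29066/53 = 548.42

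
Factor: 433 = 433^1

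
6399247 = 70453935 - 64054688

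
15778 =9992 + 5786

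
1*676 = 676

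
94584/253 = 373 + 215/253 =373.85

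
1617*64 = 103488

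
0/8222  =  0 = 0.00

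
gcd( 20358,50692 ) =58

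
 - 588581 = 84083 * ( - 7)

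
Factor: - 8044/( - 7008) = 2^( - 3)*3^( - 1 )*73^( -1)*2011^1 = 2011/1752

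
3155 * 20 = 63100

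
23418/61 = 383 + 55/61 = 383.90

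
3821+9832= 13653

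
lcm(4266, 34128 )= 34128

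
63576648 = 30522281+33054367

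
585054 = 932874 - 347820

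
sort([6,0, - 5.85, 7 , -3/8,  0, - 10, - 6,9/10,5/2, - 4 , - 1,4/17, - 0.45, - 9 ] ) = [ - 10,-9 , -6,-5.85,  -  4, - 1,- 0.45, - 3/8,0,0, 4/17 , 9/10, 5/2 , 6,7 ] 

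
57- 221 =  - 164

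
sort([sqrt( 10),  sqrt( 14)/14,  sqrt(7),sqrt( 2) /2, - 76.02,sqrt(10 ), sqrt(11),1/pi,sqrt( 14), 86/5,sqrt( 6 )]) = [ - 76.02,sqrt( 14) /14,1/pi, sqrt ( 2) /2 , sqrt( 6),sqrt(7 ), sqrt( 10),sqrt ( 10),sqrt ( 11),sqrt (14 ), 86/5]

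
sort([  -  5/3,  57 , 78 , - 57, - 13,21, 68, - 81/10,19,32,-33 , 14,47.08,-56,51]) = [ - 57,-56,  -  33, - 13,  -  81/10, - 5/3, 14 , 19,  21,32,  47.08, 51, 57, 68,78] 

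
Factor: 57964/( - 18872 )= - 2^( - 1 )*7^( - 1)*43^1 = -43/14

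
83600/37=2259 + 17/37= 2259.46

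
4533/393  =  1511/131=11.53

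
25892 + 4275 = 30167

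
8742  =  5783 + 2959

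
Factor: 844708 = 2^2*211177^1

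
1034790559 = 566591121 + 468199438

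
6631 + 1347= 7978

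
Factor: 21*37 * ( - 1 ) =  - 3^1* 7^1*37^1 = - 777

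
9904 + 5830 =15734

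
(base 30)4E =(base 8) 206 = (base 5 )1014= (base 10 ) 134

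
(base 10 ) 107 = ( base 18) 5H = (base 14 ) 79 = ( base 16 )6B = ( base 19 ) 5c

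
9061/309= 9061/309 = 29.32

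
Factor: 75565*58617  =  4429393605 = 3^3*5^1*  7^1*13^1*17^1* 127^1*167^1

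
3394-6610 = -3216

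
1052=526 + 526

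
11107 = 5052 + 6055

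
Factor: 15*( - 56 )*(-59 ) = 2^3*3^1*5^1 *7^1*59^1=   49560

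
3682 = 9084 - 5402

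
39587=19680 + 19907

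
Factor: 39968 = 2^5*1249^1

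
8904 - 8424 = 480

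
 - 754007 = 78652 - 832659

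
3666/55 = 3666/55=66.65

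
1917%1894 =23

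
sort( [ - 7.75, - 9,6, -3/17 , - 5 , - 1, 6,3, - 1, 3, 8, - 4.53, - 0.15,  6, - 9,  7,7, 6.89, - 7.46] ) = [ -9, - 9, - 7.75, - 7.46,- 5,  -  4.53, - 1, - 1, - 3/17, - 0.15,3,3, 6, 6, 6,6.89,7,7,8 ]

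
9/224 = 9/224 = 0.04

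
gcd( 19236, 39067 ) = 7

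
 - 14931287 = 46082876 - 61014163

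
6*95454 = 572724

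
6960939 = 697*9987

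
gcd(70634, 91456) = 2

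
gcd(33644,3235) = 647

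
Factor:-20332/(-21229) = 2^2* 17^1*71^(  -  1) = 68/71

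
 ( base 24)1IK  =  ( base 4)100010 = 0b10000000100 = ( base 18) 332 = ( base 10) 1028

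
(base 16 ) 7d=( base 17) 76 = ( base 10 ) 125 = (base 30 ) 45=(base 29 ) 49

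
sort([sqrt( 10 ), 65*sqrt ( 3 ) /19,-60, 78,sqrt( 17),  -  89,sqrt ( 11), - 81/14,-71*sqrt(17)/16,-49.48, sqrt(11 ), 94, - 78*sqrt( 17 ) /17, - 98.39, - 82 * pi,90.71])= [-82* pi,-98.39,-89, - 60, - 49.48, - 78*sqrt( 17)/17,-71*sqrt ( 17 )/16, -81/14, sqrt( 10), sqrt( 11),sqrt(11),sqrt (17 ), 65*sqrt( 3)/19, 78,90.71,94]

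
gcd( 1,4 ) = 1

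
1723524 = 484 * 3561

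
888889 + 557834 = 1446723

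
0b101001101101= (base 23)511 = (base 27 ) 3HN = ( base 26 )3oh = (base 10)2669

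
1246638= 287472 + 959166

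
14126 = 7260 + 6866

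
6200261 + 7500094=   13700355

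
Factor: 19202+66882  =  86084 = 2^2*21521^1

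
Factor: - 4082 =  - 2^1*13^1*157^1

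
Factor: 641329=13^1*49333^1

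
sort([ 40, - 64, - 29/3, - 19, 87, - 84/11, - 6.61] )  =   [ - 64, - 19, - 29/3, - 84/11, - 6.61 , 40,87]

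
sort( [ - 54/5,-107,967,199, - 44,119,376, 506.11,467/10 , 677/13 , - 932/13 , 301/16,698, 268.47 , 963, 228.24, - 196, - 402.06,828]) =[ - 402.06, - 196, - 107 , - 932/13,-44,-54/5,  301/16,467/10 , 677/13 , 119, 199,228.24,268.47, 376, 506.11,698,828,963, 967]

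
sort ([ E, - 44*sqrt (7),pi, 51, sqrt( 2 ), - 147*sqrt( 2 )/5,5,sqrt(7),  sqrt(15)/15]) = [ - 44*sqrt( 7), - 147* sqrt( 2)/5,sqrt( 15)/15, sqrt(2),sqrt( 7), E, pi, 5, 51] 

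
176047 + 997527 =1173574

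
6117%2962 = 193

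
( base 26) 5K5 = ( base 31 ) 41u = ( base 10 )3905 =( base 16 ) f41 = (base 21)8hk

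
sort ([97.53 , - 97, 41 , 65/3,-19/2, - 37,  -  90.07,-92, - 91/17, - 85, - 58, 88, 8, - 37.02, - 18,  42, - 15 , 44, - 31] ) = [ - 97, - 92, - 90.07, - 85,-58, - 37.02, - 37, - 31, - 18, - 15,-19/2, - 91/17 , 8, 65/3,41, 42, 44,88,97.53]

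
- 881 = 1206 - 2087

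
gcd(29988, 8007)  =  51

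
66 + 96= 162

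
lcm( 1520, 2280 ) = 4560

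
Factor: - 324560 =- 2^4*5^1 *4057^1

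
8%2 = 0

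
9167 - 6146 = 3021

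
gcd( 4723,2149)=1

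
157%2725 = 157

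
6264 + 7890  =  14154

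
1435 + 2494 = 3929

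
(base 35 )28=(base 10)78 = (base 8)116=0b1001110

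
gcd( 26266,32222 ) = 2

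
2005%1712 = 293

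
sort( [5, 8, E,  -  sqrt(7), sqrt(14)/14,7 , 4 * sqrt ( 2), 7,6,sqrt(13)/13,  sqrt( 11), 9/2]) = [ - sqrt( 7),sqrt( 14 )/14, sqrt(13 ) /13, E, sqrt ( 11 ), 9/2,5, 4*sqrt( 2),6,7, 7, 8 ] 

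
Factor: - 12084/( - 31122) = 106/273 = 2^1*3^( - 1)*7^( - 1 )*13^( - 1 )*53^1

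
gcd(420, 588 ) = 84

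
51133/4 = 12783 + 1/4 =12783.25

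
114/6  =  19 = 19.00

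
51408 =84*612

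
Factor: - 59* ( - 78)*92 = 2^3*3^1*13^1*23^1 * 59^1 = 423384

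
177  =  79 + 98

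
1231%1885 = 1231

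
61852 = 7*8836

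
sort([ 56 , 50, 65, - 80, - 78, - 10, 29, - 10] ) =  [ - 80, - 78,  -  10, - 10,29, 50, 56 , 65] 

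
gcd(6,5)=1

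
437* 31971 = 13971327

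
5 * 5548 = 27740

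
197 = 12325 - 12128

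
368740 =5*73748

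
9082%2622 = 1216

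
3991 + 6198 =10189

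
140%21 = 14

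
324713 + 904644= 1229357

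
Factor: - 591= - 3^1*197^1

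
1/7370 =1/7370 = 0.00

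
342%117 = 108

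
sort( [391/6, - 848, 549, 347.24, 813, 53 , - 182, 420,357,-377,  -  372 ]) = [ -848,-377,-372, - 182, 53, 391/6, 347.24, 357,  420, 549, 813 ]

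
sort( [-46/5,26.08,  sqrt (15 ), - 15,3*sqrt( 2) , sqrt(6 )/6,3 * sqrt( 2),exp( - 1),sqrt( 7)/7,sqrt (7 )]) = [ - 15,-46/5, exp(-1),sqrt ( 7)/7,sqrt(6 )/6,sqrt( 7),sqrt (15) , 3*sqrt( 2 ), 3*sqrt(2) , 26.08]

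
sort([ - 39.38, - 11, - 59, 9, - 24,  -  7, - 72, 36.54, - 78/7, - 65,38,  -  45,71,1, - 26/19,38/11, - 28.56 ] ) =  [ - 72 ,- 65, - 59,-45, - 39.38,-28.56,-24,-78/7, - 11, - 7, - 26/19,1,  38/11,9,36.54, 38, 71 ]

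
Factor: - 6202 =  - 2^1 * 7^1* 443^1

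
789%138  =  99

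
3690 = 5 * 738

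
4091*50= 204550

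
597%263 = 71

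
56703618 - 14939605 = 41764013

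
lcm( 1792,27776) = 55552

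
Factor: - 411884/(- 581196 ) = 3^( - 1)*7^ ( - 1 )*11^1*17^( - 1 ) * 23^1 = 253/357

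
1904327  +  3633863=5538190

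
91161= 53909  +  37252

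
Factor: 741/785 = 3^1*5^( -1)*13^1*19^1*157^ ( - 1)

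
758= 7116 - 6358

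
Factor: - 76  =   - 2^2*19^1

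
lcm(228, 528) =10032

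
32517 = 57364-24847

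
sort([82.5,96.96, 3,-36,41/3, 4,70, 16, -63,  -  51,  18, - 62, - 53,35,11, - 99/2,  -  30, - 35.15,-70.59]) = [  -  70.59, - 63, - 62, - 53 , - 51, - 99/2,- 36, - 35.15, - 30, 3,4,11,41/3,16, 18, 35,70, 82.5, 96.96] 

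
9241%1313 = 50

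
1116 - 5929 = -4813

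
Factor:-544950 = -2^1 * 3^2 * 5^2*7^1*173^1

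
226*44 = 9944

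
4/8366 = 2/4183 = 0.00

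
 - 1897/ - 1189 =1 + 708/1189 = 1.60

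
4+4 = 8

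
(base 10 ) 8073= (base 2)1111110001001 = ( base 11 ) 607A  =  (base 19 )136h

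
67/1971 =67/1971 = 0.03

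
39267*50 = 1963350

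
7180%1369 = 335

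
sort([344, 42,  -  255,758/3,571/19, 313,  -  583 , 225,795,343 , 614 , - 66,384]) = [ - 583, - 255 , - 66, 571/19  ,  42 , 225  ,  758/3,  313, 343,344,384 , 614, 795]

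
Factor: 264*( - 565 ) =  - 2^3*3^1*5^1*11^1*113^1 = - 149160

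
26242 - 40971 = - 14729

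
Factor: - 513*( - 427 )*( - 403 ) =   -  88277553 =- 3^3 * 7^1*13^1*19^1*31^1*61^1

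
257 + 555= 812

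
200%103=97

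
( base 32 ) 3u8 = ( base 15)12E5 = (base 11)3043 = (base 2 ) 111111001000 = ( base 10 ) 4040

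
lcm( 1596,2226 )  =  84588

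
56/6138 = 28/3069 = 0.01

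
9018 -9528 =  - 510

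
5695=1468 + 4227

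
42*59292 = 2490264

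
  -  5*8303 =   -  41515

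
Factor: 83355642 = 2^1*3^4*599^1*859^1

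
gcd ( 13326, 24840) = 6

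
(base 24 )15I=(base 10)714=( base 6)3150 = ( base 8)1312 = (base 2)1011001010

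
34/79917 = 2/4701 = 0.00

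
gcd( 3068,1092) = 52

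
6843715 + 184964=7028679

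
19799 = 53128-33329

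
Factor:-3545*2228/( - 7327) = 2^2*5^1*17^( - 1 ) * 431^(  -  1)*557^1*709^1 = 7898260/7327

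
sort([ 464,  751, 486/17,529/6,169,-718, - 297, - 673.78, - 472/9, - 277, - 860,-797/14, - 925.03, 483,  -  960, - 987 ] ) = [ - 987, - 960, - 925.03, - 860,-718,-673.78, - 297, - 277, - 797/14,-472/9,486/17, 529/6,169,464,483, 751] 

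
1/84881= 1/84881 = 0.00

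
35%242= 35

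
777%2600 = 777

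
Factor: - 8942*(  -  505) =4515710=2^1*5^1*17^1*101^1  *  263^1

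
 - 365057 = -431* 847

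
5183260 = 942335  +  4240925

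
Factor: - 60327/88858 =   -  2^( - 1)*3^2*7^ (  -  1 )*11^(-1) *577^ (-1)*6703^1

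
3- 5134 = - 5131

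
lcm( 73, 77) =5621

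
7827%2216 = 1179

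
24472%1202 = 432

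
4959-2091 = 2868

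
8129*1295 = 10527055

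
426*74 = 31524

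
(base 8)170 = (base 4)1320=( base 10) 120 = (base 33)3l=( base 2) 1111000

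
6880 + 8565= 15445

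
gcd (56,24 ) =8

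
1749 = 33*53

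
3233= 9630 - 6397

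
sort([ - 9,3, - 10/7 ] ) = [ - 9,-10/7, 3]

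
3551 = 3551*1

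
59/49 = 59/49 = 1.20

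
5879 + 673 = 6552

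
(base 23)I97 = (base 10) 9736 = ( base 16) 2608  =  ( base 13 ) 457c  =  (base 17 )1gbc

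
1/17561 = 1/17561 = 0.00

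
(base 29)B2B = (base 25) emk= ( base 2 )10010001101000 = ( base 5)244240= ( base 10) 9320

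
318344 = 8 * 39793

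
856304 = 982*872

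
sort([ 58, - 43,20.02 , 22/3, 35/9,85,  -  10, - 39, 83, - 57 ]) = [-57,  -  43,-39, - 10,35/9,22/3,  20.02,  58, 83,85 ] 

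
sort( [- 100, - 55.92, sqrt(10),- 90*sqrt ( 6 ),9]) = [  -  90*sqrt(6), - 100, - 55.92,sqrt(10 ), 9] 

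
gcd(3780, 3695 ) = 5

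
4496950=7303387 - 2806437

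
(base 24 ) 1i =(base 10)42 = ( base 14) 30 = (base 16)2A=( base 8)52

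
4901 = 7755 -2854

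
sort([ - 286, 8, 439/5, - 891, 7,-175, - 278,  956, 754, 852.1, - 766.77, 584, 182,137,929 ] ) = [ - 891 , - 766.77, - 286, - 278, - 175,7  ,  8, 439/5,137 , 182, 584, 754  ,  852.1, 929, 956 ] 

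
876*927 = 812052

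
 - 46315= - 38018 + -8297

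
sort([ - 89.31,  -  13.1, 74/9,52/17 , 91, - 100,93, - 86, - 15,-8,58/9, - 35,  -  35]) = [ - 100, - 89.31, - 86, - 35,  -  35, - 15,  -  13.1, - 8,52/17,58/9,74/9,91 , 93]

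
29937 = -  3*(  -  9979)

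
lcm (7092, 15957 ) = 63828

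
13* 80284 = 1043692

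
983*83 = 81589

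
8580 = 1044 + 7536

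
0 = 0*3223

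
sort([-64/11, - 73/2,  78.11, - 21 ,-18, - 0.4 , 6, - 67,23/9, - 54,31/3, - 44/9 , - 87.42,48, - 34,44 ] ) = [ - 87.42, - 67, - 54, - 73/2, - 34, - 21, - 18, - 64/11, -44/9, - 0.4 , 23/9,  6,31/3,  44,  48,  78.11]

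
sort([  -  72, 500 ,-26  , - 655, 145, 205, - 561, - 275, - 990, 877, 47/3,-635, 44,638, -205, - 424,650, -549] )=[ - 990, - 655, - 635,  -  561,-549 ,  -  424,-275, - 205, - 72,-26 , 47/3, 44 , 145, 205, 500, 638, 650, 877]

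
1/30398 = 1/30398= 0.00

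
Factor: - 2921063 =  - 2921063^1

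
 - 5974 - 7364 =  - 13338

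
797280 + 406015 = 1203295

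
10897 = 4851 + 6046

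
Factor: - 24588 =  - 2^2*3^2*683^1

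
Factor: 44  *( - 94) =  - 4136 = - 2^3*11^1*47^1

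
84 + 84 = 168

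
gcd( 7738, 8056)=106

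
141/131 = 141/131 = 1.08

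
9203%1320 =1283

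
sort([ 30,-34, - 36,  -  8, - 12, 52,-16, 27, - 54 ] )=[ - 54, - 36, - 34,-16,-12, - 8 , 27, 30 , 52]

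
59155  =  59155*1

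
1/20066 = 1/20066 = 0.00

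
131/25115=131/25115=0.01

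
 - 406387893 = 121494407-527882300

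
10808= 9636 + 1172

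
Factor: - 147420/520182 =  - 2^1*5^1*7^1*13^( - 1 )*19^( - 1 ) = - 70/247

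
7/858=7/858 = 0.01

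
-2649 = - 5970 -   -  3321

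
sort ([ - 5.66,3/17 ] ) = [ - 5.66,3/17 ] 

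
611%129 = 95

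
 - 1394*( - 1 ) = 1394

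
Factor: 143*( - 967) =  -138281 = - 11^1*13^1 * 967^1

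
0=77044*0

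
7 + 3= 10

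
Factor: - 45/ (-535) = 9/107= 3^2*107^( - 1 )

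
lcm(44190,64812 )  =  972180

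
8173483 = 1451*5633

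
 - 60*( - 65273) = 3916380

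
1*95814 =95814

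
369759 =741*499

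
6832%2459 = 1914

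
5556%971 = 701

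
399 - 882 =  - 483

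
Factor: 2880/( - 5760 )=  - 1/2 = - 2^( - 1) 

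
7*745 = 5215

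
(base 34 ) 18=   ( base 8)52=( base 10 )42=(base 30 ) 1c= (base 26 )1G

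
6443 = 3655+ 2788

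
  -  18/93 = -6/31 = -0.19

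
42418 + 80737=123155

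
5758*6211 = 35762938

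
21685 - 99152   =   - 77467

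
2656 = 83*32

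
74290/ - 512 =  - 37145/256 = -  145.10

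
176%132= 44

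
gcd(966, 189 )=21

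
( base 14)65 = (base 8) 131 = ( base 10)89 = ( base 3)10022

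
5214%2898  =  2316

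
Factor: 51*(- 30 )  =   - 2^1*3^2*5^1*17^1   =  -1530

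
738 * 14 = 10332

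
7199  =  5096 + 2103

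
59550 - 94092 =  - 34542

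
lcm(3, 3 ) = 3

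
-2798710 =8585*( - 326 )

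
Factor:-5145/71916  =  - 1715/23972 = - 2^(-2) * 5^1*7^3*13^ ( - 1)  *461^( -1)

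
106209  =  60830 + 45379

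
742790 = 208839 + 533951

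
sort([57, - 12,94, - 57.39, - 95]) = [ - 95, - 57.39 ,  -  12,57, 94]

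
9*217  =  1953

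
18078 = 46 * 393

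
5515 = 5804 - 289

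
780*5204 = 4059120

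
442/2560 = 221/1280 = 0.17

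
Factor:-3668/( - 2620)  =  5^( - 1)*7^1 = 7/5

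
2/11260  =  1/5630 =0.00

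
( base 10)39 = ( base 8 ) 47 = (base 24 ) 1F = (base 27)1C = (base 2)100111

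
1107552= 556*1992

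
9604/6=4802/3 =1600.67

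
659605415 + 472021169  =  1131626584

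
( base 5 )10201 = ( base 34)JU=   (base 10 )676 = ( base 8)1244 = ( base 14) 364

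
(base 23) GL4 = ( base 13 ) 40C7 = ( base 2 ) 10001011110111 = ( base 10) 8951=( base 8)21367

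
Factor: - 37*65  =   - 2405=   - 5^1*13^1*37^1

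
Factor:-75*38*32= -91200 = -2^6 *3^1 *5^2*19^1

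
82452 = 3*27484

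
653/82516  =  653/82516  =  0.01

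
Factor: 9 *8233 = 74097  =  3^2*8233^1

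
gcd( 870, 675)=15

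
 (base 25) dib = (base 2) 10000110001010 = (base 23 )G57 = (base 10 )8586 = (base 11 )64A6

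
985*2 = 1970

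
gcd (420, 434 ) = 14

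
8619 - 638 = 7981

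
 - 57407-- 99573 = 42166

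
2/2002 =1/1001  =  0.00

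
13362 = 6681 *2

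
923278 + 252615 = 1175893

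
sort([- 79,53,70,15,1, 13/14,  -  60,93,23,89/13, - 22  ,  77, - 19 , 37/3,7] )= [  -  79,-60, - 22, -19,13/14, 1,89/13, 7, 37/3,15, 23,53,70,77,93]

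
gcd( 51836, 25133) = 1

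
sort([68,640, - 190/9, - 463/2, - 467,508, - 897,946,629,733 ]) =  [ - 897, - 467, - 463/2, - 190/9 , 68, 508,629,640,733 , 946] 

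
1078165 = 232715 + 845450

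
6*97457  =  584742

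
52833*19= 1003827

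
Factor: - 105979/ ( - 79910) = 2^( - 1)*5^( - 1)*61^ ( - 1)*809^1 =809/610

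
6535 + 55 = 6590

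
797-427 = 370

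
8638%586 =434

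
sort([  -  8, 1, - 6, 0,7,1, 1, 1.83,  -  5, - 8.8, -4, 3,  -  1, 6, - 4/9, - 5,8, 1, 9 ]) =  [ - 8.8, -8, - 6,-5, - 5 , - 4, - 1, - 4/9,0,1, 1, 1, 1,1.83, 3, 6,7, 8, 9]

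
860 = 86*10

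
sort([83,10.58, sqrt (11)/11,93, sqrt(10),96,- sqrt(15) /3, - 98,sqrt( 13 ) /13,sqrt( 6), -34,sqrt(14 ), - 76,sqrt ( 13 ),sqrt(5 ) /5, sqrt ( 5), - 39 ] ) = [ - 98, - 76,-39, - 34, -sqrt (15 ) /3, sqrt( 13 ) /13,sqrt ( 11 )/11,sqrt(5 )/5, sqrt(5 ),  sqrt(6 ),sqrt ( 10), sqrt ( 13 ),sqrt(14),10.58, 83,93,96 ]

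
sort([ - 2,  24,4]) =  [ - 2, 4,24] 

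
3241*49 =158809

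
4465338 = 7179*622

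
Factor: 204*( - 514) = - 2^3 * 3^1*17^1*257^1 = - 104856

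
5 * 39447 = 197235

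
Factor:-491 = -491^1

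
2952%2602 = 350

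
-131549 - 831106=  -962655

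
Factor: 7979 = 79^1*101^1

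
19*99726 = 1894794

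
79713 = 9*8857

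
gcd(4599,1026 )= 9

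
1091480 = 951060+140420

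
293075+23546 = 316621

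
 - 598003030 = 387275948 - 985278978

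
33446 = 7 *4778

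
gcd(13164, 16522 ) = 2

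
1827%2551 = 1827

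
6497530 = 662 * 9815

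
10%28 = 10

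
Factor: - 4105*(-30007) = 123178735 = 5^1*37^1 * 811^1 *821^1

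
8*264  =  2112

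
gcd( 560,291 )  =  1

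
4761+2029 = 6790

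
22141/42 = 527  +  1/6 =527.17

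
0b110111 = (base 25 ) 25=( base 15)3a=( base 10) 55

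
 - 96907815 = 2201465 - 99109280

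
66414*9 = 597726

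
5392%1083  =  1060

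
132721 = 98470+34251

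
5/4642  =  5/4642 = 0.00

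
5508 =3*1836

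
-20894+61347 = 40453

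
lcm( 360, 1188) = 11880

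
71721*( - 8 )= - 573768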